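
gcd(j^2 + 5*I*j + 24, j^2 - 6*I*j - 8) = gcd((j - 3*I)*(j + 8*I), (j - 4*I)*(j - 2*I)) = 1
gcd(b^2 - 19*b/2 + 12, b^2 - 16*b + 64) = b - 8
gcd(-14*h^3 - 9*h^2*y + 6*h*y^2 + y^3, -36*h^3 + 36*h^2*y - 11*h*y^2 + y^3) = -2*h + y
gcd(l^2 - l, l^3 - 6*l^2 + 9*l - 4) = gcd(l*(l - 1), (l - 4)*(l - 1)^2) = l - 1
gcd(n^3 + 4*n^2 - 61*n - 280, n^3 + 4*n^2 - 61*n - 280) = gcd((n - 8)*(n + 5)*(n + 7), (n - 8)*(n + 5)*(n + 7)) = n^3 + 4*n^2 - 61*n - 280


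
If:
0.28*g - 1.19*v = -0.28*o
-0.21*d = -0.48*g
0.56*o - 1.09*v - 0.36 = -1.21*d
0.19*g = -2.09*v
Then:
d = 0.39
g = 0.17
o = -0.24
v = -0.02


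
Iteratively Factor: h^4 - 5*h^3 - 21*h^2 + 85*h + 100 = (h - 5)*(h^3 - 21*h - 20) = (h - 5)*(h + 4)*(h^2 - 4*h - 5) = (h - 5)^2*(h + 4)*(h + 1)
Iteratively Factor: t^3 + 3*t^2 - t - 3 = (t + 3)*(t^2 - 1) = (t - 1)*(t + 3)*(t + 1)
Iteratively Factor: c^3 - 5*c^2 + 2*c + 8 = (c + 1)*(c^2 - 6*c + 8) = (c - 4)*(c + 1)*(c - 2)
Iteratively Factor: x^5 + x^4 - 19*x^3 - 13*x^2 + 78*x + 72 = (x + 2)*(x^4 - x^3 - 17*x^2 + 21*x + 36) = (x + 1)*(x + 2)*(x^3 - 2*x^2 - 15*x + 36) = (x - 3)*(x + 1)*(x + 2)*(x^2 + x - 12) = (x - 3)^2*(x + 1)*(x + 2)*(x + 4)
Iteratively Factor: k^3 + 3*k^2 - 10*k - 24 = (k - 3)*(k^2 + 6*k + 8) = (k - 3)*(k + 4)*(k + 2)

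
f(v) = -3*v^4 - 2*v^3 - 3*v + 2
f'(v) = -12*v^3 - 6*v^2 - 3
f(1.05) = -7.11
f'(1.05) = -23.51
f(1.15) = -9.74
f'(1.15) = -29.19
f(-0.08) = 2.24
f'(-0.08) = -3.03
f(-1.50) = -1.94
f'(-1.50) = 24.00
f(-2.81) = -132.24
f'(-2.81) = 215.88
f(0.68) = -1.31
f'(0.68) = -9.55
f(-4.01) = -632.72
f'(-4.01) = 674.29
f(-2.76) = -121.75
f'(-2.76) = 203.59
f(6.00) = -4336.00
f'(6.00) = -2811.00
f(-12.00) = -58714.00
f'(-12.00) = 19869.00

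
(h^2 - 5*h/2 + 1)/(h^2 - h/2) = (h - 2)/h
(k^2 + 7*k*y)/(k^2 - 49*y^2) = k/(k - 7*y)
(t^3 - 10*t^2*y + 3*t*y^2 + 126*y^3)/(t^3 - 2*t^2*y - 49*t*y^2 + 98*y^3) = (-t^2 + 3*t*y + 18*y^2)/(-t^2 - 5*t*y + 14*y^2)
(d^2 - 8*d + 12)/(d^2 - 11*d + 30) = (d - 2)/(d - 5)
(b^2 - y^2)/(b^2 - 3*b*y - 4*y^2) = (-b + y)/(-b + 4*y)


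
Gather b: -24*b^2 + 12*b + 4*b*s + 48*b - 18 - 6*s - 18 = -24*b^2 + b*(4*s + 60) - 6*s - 36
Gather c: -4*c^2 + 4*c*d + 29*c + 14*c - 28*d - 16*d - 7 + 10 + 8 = -4*c^2 + c*(4*d + 43) - 44*d + 11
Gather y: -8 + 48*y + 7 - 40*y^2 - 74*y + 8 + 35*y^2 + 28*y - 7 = -5*y^2 + 2*y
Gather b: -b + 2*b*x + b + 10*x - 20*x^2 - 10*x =2*b*x - 20*x^2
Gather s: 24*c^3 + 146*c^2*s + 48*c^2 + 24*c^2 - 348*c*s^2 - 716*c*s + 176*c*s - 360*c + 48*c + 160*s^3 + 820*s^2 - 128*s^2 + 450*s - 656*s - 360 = 24*c^3 + 72*c^2 - 312*c + 160*s^3 + s^2*(692 - 348*c) + s*(146*c^2 - 540*c - 206) - 360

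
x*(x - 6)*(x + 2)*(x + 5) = x^4 + x^3 - 32*x^2 - 60*x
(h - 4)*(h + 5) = h^2 + h - 20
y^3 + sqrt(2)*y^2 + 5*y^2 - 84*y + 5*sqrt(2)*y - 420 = (y + 5)*(y - 6*sqrt(2))*(y + 7*sqrt(2))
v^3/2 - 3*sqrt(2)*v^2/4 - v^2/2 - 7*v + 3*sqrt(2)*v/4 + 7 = (v/2 + sqrt(2))*(v - 1)*(v - 7*sqrt(2)/2)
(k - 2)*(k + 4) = k^2 + 2*k - 8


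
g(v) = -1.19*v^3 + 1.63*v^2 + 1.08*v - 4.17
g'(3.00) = -21.27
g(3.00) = -18.39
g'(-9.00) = -317.43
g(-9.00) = 985.65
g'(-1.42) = -10.75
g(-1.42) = 0.99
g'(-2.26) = -24.52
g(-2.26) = 15.45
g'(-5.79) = -137.48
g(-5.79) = 275.21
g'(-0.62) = -2.31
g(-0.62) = -3.93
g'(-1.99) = -19.54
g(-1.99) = 9.51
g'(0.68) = 1.65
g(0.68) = -3.06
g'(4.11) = -45.83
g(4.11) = -54.81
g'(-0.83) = -4.09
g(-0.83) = -3.26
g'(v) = -3.57*v^2 + 3.26*v + 1.08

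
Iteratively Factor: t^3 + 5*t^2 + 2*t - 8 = (t + 2)*(t^2 + 3*t - 4) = (t + 2)*(t + 4)*(t - 1)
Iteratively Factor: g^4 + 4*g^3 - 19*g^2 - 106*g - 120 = (g + 4)*(g^3 - 19*g - 30) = (g - 5)*(g + 4)*(g^2 + 5*g + 6) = (g - 5)*(g + 3)*(g + 4)*(g + 2)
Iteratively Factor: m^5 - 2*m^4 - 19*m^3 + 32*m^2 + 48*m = (m + 4)*(m^4 - 6*m^3 + 5*m^2 + 12*m) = (m - 4)*(m + 4)*(m^3 - 2*m^2 - 3*m) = m*(m - 4)*(m + 4)*(m^2 - 2*m - 3) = m*(m - 4)*(m - 3)*(m + 4)*(m + 1)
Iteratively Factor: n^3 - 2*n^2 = (n)*(n^2 - 2*n) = n*(n - 2)*(n)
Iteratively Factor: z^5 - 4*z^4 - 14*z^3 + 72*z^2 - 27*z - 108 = (z - 3)*(z^4 - z^3 - 17*z^2 + 21*z + 36) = (z - 3)*(z + 4)*(z^3 - 5*z^2 + 3*z + 9) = (z - 3)^2*(z + 4)*(z^2 - 2*z - 3) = (z - 3)^2*(z + 1)*(z + 4)*(z - 3)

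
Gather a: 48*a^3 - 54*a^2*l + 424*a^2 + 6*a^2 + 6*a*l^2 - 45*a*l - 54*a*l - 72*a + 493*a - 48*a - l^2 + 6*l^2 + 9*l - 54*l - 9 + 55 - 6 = 48*a^3 + a^2*(430 - 54*l) + a*(6*l^2 - 99*l + 373) + 5*l^2 - 45*l + 40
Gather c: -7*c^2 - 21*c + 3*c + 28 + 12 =-7*c^2 - 18*c + 40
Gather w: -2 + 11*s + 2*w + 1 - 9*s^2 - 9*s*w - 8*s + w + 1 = -9*s^2 + 3*s + w*(3 - 9*s)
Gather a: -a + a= 0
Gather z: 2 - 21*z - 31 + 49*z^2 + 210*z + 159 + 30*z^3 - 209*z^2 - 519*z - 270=30*z^3 - 160*z^2 - 330*z - 140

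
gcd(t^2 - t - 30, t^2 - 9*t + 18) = t - 6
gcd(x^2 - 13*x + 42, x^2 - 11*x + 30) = x - 6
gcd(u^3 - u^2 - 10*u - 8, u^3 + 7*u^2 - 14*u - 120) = u - 4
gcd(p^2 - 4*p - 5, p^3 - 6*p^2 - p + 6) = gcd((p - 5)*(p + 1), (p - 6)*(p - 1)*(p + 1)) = p + 1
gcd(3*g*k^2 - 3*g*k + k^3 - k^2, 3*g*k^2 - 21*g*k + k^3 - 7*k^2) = 3*g*k + k^2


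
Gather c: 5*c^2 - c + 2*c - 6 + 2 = 5*c^2 + c - 4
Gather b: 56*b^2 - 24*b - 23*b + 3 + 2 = 56*b^2 - 47*b + 5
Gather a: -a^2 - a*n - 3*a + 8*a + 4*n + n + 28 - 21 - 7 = -a^2 + a*(5 - n) + 5*n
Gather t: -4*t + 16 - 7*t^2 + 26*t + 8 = -7*t^2 + 22*t + 24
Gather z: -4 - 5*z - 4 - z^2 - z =-z^2 - 6*z - 8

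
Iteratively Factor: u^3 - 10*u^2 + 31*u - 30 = (u - 3)*(u^2 - 7*u + 10) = (u - 5)*(u - 3)*(u - 2)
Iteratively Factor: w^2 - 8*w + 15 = (w - 5)*(w - 3)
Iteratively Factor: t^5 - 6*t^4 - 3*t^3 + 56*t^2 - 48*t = (t - 4)*(t^4 - 2*t^3 - 11*t^2 + 12*t) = t*(t - 4)*(t^3 - 2*t^2 - 11*t + 12) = t*(t - 4)*(t - 1)*(t^2 - t - 12) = t*(t - 4)*(t - 1)*(t + 3)*(t - 4)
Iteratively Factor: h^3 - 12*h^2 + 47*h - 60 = (h - 5)*(h^2 - 7*h + 12) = (h - 5)*(h - 3)*(h - 4)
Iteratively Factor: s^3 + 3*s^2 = (s)*(s^2 + 3*s) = s*(s + 3)*(s)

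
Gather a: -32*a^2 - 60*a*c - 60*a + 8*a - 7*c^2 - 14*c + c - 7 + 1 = -32*a^2 + a*(-60*c - 52) - 7*c^2 - 13*c - 6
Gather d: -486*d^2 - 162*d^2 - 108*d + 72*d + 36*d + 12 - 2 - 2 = 8 - 648*d^2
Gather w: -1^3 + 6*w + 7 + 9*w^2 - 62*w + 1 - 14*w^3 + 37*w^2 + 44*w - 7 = -14*w^3 + 46*w^2 - 12*w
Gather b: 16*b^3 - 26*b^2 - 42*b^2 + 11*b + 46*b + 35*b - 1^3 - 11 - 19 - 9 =16*b^3 - 68*b^2 + 92*b - 40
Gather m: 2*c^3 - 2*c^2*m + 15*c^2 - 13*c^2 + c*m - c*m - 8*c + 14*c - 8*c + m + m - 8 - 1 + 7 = 2*c^3 + 2*c^2 - 2*c + m*(2 - 2*c^2) - 2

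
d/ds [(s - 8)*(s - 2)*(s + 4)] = 3*s^2 - 12*s - 24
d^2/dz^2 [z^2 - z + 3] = 2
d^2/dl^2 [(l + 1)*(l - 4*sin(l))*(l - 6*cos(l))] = 4*l^2*sin(l) + 6*l^2*cos(l) + 28*l*sin(l) - 48*l*sin(2*l) - 10*l*cos(l) + 6*l + 4*sin(l) - 20*cos(l) + 48*sqrt(2)*cos(2*l + pi/4) + 2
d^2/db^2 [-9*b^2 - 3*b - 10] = -18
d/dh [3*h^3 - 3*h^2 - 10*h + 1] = 9*h^2 - 6*h - 10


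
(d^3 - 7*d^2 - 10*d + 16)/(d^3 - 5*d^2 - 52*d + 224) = (d^2 + d - 2)/(d^2 + 3*d - 28)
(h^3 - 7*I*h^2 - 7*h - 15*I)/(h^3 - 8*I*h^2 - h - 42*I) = (h^2 - 4*I*h + 5)/(h^2 - 5*I*h + 14)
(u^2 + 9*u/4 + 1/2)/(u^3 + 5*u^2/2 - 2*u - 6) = (4*u + 1)/(2*(2*u^2 + u - 6))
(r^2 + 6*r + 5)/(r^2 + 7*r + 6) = (r + 5)/(r + 6)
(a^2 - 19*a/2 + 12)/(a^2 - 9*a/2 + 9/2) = (a - 8)/(a - 3)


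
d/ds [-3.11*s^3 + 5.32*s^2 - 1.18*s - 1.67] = -9.33*s^2 + 10.64*s - 1.18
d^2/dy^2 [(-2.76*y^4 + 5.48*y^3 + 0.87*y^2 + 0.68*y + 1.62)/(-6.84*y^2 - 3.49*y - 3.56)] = (258.256512*y^6 + 395.313696*y^5 + 604.94508*y^4 + 659.956159999999*y^3 - 316.411584*y^2 - 549.390288*y + 34.276892)/(320.013504*y^6 + 489.845232*y^5 + 749.60586*y^4 + 552.405925*y^3 + 390.14574*y^2 + 132.692592*y + 45.118016)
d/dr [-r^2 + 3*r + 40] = 3 - 2*r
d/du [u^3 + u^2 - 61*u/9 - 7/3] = 3*u^2 + 2*u - 61/9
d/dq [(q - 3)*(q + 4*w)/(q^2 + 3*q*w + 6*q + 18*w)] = (-(q - 3)*(q + 4*w)*(2*q + 3*w + 6) + (2*q + 4*w - 3)*(q^2 + 3*q*w + 6*q + 18*w))/(q^2 + 3*q*w + 6*q + 18*w)^2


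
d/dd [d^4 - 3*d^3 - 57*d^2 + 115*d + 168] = 4*d^3 - 9*d^2 - 114*d + 115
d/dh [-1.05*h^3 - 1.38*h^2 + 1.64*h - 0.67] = -3.15*h^2 - 2.76*h + 1.64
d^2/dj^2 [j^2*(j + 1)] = 6*j + 2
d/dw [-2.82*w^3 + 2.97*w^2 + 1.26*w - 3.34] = -8.46*w^2 + 5.94*w + 1.26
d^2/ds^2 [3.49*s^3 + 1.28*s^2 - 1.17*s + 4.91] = 20.94*s + 2.56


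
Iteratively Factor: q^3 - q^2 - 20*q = (q)*(q^2 - q - 20) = q*(q - 5)*(q + 4)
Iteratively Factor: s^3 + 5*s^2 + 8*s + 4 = (s + 2)*(s^2 + 3*s + 2) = (s + 2)^2*(s + 1)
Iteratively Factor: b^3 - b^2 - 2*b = (b - 2)*(b^2 + b) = (b - 2)*(b + 1)*(b)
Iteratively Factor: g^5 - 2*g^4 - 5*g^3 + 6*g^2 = (g)*(g^4 - 2*g^3 - 5*g^2 + 6*g) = g*(g - 3)*(g^3 + g^2 - 2*g) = g*(g - 3)*(g - 1)*(g^2 + 2*g) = g*(g - 3)*(g - 1)*(g + 2)*(g)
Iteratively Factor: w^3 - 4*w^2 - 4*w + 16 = (w - 4)*(w^2 - 4) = (w - 4)*(w + 2)*(w - 2)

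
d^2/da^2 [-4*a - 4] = 0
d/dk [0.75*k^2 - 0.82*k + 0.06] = 1.5*k - 0.82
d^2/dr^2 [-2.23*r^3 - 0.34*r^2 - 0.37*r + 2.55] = -13.38*r - 0.68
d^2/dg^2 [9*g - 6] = 0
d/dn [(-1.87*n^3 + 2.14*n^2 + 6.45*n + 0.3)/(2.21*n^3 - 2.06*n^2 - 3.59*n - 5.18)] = (-0.877200000000002*n^4 - 15.0824*n^3 + 32.6752*n^2 - 20.9344*n - 32.334)/(4.8841*n^6 - 9.1052*n^5 - 11.6242*n^4 - 8.1048*n^3 + 34.2297*n^2 + 37.1924*n + 26.8324)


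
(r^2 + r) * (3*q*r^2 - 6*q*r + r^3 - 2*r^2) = 3*q*r^4 - 3*q*r^3 - 6*q*r^2 + r^5 - r^4 - 2*r^3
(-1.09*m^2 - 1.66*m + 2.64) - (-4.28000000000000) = -1.09*m^2 - 1.66*m + 6.92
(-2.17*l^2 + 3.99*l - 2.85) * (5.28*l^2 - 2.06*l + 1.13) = -11.4576*l^4 + 25.5374*l^3 - 25.7195*l^2 + 10.3797*l - 3.2205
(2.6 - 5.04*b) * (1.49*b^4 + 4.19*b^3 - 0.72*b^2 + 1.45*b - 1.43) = -7.5096*b^5 - 17.2436*b^4 + 14.5228*b^3 - 9.18*b^2 + 10.9772*b - 3.718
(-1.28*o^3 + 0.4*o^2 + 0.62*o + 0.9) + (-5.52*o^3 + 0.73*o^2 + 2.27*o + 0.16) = -6.8*o^3 + 1.13*o^2 + 2.89*o + 1.06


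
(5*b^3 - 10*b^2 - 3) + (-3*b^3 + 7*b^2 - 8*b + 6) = 2*b^3 - 3*b^2 - 8*b + 3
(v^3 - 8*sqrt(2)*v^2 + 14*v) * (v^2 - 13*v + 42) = v^5 - 13*v^4 - 8*sqrt(2)*v^4 + 56*v^3 + 104*sqrt(2)*v^3 - 336*sqrt(2)*v^2 - 182*v^2 + 588*v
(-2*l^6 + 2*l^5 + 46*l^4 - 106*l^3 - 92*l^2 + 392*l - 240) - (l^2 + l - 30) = -2*l^6 + 2*l^5 + 46*l^4 - 106*l^3 - 93*l^2 + 391*l - 210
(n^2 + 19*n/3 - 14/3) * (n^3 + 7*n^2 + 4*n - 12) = n^5 + 40*n^4/3 + 131*n^3/3 - 58*n^2/3 - 284*n/3 + 56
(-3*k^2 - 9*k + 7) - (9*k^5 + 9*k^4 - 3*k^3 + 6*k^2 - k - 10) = -9*k^5 - 9*k^4 + 3*k^3 - 9*k^2 - 8*k + 17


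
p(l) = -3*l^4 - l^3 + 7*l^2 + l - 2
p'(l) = -12*l^3 - 3*l^2 + 14*l + 1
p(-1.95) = -13.29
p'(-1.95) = 51.27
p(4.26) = -936.02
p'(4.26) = -921.51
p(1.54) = -4.38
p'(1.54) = -28.38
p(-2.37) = -46.39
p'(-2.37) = 110.71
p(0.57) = 0.34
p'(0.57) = 5.78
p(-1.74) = -4.78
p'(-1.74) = 30.77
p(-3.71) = -426.65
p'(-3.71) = 520.55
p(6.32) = -4754.71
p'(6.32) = -3059.58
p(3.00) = -206.00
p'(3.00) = -308.00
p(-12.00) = -59486.00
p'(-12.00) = 20137.00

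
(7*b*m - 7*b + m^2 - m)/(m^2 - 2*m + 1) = (7*b + m)/(m - 1)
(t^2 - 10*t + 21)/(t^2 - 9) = (t - 7)/(t + 3)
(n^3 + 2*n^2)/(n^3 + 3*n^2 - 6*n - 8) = n^2*(n + 2)/(n^3 + 3*n^2 - 6*n - 8)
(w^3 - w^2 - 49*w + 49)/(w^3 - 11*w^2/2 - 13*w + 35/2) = 2*(w + 7)/(2*w + 5)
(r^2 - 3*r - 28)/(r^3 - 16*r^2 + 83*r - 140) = (r + 4)/(r^2 - 9*r + 20)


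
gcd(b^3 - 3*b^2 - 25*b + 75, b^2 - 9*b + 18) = b - 3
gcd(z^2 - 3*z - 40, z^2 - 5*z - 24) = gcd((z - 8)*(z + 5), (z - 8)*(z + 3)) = z - 8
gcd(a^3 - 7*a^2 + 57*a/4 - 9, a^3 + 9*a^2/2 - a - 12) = a - 3/2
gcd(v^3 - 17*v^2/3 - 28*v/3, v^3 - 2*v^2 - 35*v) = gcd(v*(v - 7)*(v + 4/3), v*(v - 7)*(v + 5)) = v^2 - 7*v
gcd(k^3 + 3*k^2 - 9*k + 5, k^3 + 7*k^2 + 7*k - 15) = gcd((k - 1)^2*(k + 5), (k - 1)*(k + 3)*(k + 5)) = k^2 + 4*k - 5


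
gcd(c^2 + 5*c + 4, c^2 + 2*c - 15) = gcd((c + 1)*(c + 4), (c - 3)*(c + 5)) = 1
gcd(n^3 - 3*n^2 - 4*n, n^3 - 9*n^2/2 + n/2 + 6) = n^2 - 3*n - 4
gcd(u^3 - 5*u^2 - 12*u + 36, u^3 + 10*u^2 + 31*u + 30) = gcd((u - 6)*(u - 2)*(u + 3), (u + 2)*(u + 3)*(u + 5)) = u + 3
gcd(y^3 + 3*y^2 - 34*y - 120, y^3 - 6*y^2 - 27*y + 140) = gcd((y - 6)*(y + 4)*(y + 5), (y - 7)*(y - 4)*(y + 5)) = y + 5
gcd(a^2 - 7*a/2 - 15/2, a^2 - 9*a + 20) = a - 5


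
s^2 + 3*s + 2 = (s + 1)*(s + 2)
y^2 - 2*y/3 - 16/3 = (y - 8/3)*(y + 2)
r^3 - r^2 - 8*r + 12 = (r - 2)^2*(r + 3)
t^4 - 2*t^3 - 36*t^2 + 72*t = t*(t - 6)*(t - 2)*(t + 6)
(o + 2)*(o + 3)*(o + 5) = o^3 + 10*o^2 + 31*o + 30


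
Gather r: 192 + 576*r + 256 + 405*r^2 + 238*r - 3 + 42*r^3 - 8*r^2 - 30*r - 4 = 42*r^3 + 397*r^2 + 784*r + 441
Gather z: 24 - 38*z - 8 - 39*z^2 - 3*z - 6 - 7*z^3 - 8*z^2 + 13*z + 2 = -7*z^3 - 47*z^2 - 28*z + 12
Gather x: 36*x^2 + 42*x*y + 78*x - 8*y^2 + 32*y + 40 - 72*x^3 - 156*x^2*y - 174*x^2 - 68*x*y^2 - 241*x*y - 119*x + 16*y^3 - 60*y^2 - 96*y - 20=-72*x^3 + x^2*(-156*y - 138) + x*(-68*y^2 - 199*y - 41) + 16*y^3 - 68*y^2 - 64*y + 20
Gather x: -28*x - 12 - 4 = -28*x - 16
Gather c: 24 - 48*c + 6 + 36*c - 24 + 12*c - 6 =0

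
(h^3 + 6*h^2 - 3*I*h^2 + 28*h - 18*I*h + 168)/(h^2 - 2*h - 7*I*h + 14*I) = (h^2 + h*(6 + 4*I) + 24*I)/(h - 2)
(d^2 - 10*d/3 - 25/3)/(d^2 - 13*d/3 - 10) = (d - 5)/(d - 6)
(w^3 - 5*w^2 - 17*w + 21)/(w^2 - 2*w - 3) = (-w^3 + 5*w^2 + 17*w - 21)/(-w^2 + 2*w + 3)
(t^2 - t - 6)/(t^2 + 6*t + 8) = (t - 3)/(t + 4)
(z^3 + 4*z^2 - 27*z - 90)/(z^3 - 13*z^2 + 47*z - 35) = (z^2 + 9*z + 18)/(z^2 - 8*z + 7)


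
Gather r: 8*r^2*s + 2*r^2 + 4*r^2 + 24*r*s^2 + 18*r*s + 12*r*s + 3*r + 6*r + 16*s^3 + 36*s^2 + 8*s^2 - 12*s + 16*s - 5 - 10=r^2*(8*s + 6) + r*(24*s^2 + 30*s + 9) + 16*s^3 + 44*s^2 + 4*s - 15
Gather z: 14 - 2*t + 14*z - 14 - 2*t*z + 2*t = z*(14 - 2*t)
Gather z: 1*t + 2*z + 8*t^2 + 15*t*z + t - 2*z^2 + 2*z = 8*t^2 + 2*t - 2*z^2 + z*(15*t + 4)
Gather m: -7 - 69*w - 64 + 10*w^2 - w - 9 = 10*w^2 - 70*w - 80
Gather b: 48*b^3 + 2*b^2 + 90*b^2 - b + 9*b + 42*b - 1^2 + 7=48*b^3 + 92*b^2 + 50*b + 6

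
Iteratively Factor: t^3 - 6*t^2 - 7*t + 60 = (t - 4)*(t^2 - 2*t - 15) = (t - 5)*(t - 4)*(t + 3)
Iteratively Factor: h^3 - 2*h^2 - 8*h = (h - 4)*(h^2 + 2*h) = h*(h - 4)*(h + 2)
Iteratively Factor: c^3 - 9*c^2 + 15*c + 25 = (c - 5)*(c^2 - 4*c - 5) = (c - 5)*(c + 1)*(c - 5)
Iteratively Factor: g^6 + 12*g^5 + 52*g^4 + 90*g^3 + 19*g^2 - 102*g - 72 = (g + 3)*(g^5 + 9*g^4 + 25*g^3 + 15*g^2 - 26*g - 24) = (g + 2)*(g + 3)*(g^4 + 7*g^3 + 11*g^2 - 7*g - 12) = (g - 1)*(g + 2)*(g + 3)*(g^3 + 8*g^2 + 19*g + 12) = (g - 1)*(g + 1)*(g + 2)*(g + 3)*(g^2 + 7*g + 12) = (g - 1)*(g + 1)*(g + 2)*(g + 3)^2*(g + 4)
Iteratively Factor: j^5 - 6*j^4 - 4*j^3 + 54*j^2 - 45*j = (j - 5)*(j^4 - j^3 - 9*j^2 + 9*j) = (j - 5)*(j - 3)*(j^3 + 2*j^2 - 3*j) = (j - 5)*(j - 3)*(j + 3)*(j^2 - j) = (j - 5)*(j - 3)*(j - 1)*(j + 3)*(j)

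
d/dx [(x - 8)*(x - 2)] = 2*x - 10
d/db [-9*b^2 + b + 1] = 1 - 18*b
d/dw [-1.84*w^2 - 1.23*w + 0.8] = -3.68*w - 1.23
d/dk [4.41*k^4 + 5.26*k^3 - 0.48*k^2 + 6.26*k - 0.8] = 17.64*k^3 + 15.78*k^2 - 0.96*k + 6.26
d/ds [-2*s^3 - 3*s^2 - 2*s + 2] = -6*s^2 - 6*s - 2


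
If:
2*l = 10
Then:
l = 5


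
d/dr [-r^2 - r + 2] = -2*r - 1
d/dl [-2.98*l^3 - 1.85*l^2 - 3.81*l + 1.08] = -8.94*l^2 - 3.7*l - 3.81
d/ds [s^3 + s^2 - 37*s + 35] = 3*s^2 + 2*s - 37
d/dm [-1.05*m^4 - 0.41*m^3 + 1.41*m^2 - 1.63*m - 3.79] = -4.2*m^3 - 1.23*m^2 + 2.82*m - 1.63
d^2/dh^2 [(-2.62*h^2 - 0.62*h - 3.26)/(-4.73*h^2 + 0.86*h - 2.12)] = (49.057668*h^3 + 279.980052*h^2 - 116.86884*h - 34.746336)/(105.823817*h^6 - 57.722082*h^5 + 152.786568*h^4 - 52.378472*h^3 + 68.479392*h^2 - 11.595552*h + 9.528128)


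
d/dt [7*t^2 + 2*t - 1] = 14*t + 2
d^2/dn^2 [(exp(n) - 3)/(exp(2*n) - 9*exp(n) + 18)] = (exp(n) + 6)*exp(n)/(exp(3*n) - 18*exp(2*n) + 108*exp(n) - 216)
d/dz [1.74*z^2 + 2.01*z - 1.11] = 3.48*z + 2.01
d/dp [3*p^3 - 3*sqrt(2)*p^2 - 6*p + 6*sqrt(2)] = 9*p^2 - 6*sqrt(2)*p - 6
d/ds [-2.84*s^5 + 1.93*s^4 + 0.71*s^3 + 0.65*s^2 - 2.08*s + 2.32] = -14.2*s^4 + 7.72*s^3 + 2.13*s^2 + 1.3*s - 2.08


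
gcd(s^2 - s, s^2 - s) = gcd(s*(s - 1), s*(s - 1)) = s^2 - s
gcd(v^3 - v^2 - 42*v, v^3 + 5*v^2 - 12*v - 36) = v + 6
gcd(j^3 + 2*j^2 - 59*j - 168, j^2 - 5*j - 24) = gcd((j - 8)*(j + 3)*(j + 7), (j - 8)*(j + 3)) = j^2 - 5*j - 24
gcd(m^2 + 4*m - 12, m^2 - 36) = m + 6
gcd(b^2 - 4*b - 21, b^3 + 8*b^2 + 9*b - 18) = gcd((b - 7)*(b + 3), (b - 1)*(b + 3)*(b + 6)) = b + 3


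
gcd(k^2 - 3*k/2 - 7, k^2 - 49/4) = k - 7/2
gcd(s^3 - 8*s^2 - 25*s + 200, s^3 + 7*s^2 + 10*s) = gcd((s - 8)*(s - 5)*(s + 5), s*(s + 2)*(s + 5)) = s + 5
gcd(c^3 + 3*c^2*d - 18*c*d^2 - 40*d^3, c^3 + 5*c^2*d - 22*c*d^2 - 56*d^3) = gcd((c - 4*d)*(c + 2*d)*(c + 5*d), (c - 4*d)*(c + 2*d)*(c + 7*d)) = c^2 - 2*c*d - 8*d^2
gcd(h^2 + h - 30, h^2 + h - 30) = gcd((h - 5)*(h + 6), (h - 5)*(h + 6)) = h^2 + h - 30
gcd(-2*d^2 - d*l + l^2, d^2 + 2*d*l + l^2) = d + l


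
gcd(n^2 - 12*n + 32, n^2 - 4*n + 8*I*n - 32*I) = n - 4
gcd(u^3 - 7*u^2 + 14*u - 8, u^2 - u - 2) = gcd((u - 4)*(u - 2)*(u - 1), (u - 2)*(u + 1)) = u - 2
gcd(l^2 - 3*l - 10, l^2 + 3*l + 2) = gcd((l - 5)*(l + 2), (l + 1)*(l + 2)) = l + 2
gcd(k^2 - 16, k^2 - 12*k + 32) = k - 4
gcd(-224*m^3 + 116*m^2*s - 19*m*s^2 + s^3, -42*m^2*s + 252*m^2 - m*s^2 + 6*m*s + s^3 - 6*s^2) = -7*m + s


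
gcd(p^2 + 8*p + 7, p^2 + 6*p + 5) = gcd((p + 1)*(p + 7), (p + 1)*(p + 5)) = p + 1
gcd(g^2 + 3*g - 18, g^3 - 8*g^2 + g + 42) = g - 3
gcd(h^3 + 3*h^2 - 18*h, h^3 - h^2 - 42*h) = h^2 + 6*h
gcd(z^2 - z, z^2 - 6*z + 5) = z - 1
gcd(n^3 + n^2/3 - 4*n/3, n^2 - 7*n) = n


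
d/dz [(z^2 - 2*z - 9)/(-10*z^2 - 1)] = 2*(-10*z^2 - 91*z + 1)/(100*z^4 + 20*z^2 + 1)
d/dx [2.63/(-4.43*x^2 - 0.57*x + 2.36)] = (23.3018*x + 1.4991)/(4.43*x^2 + 0.57*x - 2.36)^2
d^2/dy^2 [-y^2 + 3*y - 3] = -2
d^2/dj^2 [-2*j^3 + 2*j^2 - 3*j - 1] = 4 - 12*j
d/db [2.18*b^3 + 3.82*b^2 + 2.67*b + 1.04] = 6.54*b^2 + 7.64*b + 2.67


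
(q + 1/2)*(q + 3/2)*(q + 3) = q^3 + 5*q^2 + 27*q/4 + 9/4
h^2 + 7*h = h*(h + 7)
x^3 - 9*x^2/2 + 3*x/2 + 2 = (x - 4)*(x - 1)*(x + 1/2)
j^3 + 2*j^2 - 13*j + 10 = (j - 2)*(j - 1)*(j + 5)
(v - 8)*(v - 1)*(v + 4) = v^3 - 5*v^2 - 28*v + 32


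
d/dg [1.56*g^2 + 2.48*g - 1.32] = 3.12*g + 2.48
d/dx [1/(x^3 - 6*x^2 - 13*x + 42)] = (-3*x^2 + 12*x + 13)/(x^3 - 6*x^2 - 13*x + 42)^2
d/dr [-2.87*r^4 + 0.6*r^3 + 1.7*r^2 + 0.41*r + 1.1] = -11.48*r^3 + 1.8*r^2 + 3.4*r + 0.41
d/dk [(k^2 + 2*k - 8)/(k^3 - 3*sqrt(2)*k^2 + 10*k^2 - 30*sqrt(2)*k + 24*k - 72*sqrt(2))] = (-k^2 + 4*k - 24*sqrt(2) + 12)/(k^4 - 6*sqrt(2)*k^3 + 12*k^3 - 72*sqrt(2)*k^2 + 54*k^2 - 216*sqrt(2)*k + 216*k + 648)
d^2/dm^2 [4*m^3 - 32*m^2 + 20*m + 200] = 24*m - 64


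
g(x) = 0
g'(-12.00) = 0.00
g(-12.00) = 0.00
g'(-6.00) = 0.00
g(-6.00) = 0.00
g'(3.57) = 0.00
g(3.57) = 0.00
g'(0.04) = 0.00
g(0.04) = 0.00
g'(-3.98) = 0.00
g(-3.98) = 0.00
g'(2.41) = 0.00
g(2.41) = 0.00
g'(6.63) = 0.00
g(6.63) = 0.00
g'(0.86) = 0.00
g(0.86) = 0.00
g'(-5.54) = 0.00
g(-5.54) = 0.00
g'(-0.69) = 0.00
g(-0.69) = 0.00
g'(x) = 0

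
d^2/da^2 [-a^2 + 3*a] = -2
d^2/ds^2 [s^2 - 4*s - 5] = 2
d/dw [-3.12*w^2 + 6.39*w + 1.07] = 6.39 - 6.24*w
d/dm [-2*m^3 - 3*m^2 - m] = -6*m^2 - 6*m - 1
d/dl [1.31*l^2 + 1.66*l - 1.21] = 2.62*l + 1.66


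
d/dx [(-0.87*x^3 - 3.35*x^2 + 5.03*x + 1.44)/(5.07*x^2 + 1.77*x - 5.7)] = (-4.4109*x^4 - 3.0798*x^3 - 16.5546*x^2 + 23.5884*x - 31.2198)/(25.7049*x^4 + 17.9478*x^3 - 54.6651*x^2 - 20.178*x + 32.49)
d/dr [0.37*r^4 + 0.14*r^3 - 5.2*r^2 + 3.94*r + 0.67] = 1.48*r^3 + 0.42*r^2 - 10.4*r + 3.94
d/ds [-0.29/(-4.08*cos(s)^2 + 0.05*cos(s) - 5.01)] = (2.3664*cos(s) - 0.0145)*sin(s)/(4.08*cos(s)^2 - 0.05*cos(s) + 5.01)^2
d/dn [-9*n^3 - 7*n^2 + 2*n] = -27*n^2 - 14*n + 2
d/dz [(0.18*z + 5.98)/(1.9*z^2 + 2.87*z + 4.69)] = (0.342*z^2 + 0.5166*z - (0.18*z + 5.98)*(3.8*z + 2.87) + 0.8442)/(1.9*z^2 + 2.87*z + 4.69)^2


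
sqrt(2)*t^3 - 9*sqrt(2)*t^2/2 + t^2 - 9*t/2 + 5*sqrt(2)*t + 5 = (t - 5/2)*(t - 2)*(sqrt(2)*t + 1)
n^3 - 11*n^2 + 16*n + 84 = (n - 7)*(n - 6)*(n + 2)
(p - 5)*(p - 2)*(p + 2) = p^3 - 5*p^2 - 4*p + 20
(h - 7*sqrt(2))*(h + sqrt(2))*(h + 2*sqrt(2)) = h^3 - 4*sqrt(2)*h^2 - 38*h - 28*sqrt(2)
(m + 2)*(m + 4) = m^2 + 6*m + 8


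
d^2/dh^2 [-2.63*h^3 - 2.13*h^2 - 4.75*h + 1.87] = -15.78*h - 4.26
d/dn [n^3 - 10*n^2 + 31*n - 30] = 3*n^2 - 20*n + 31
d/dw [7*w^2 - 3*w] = 14*w - 3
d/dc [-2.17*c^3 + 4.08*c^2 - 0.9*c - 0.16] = -6.51*c^2 + 8.16*c - 0.9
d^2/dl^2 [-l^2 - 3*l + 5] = -2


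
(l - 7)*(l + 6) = l^2 - l - 42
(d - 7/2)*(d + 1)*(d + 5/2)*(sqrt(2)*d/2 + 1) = sqrt(2)*d^4/2 + d^3 - 39*sqrt(2)*d^2/8 - 39*d/4 - 35*sqrt(2)*d/8 - 35/4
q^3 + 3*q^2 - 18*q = q*(q - 3)*(q + 6)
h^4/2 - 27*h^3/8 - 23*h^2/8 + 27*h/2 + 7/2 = (h/2 + 1)*(h - 7)*(h - 2)*(h + 1/4)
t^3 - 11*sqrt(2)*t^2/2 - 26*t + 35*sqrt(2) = (t - 7*sqrt(2))*(t - sqrt(2))*(t + 5*sqrt(2)/2)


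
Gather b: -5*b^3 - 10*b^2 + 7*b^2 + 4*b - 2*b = -5*b^3 - 3*b^2 + 2*b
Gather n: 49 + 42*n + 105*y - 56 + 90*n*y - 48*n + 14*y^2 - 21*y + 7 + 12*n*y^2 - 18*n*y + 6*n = n*(12*y^2 + 72*y) + 14*y^2 + 84*y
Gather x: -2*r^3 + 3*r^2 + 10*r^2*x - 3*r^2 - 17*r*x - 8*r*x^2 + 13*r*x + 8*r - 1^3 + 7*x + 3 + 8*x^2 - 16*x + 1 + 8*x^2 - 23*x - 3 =-2*r^3 + 8*r + x^2*(16 - 8*r) + x*(10*r^2 - 4*r - 32)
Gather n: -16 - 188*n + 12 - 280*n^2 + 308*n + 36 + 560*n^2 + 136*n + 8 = 280*n^2 + 256*n + 40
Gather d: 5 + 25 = 30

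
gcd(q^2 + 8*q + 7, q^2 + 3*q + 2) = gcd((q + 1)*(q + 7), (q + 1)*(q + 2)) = q + 1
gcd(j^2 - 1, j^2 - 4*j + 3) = j - 1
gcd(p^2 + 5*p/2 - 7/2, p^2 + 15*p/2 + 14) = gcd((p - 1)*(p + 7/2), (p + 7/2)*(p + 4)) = p + 7/2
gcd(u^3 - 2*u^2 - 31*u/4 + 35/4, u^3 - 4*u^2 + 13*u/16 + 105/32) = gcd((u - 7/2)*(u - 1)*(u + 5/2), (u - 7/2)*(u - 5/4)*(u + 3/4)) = u - 7/2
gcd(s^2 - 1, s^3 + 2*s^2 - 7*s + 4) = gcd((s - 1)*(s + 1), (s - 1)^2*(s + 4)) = s - 1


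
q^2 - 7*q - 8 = (q - 8)*(q + 1)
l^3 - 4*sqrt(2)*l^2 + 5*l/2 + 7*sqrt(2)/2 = (l - 7*sqrt(2)/2)*(l - sqrt(2))*(l + sqrt(2)/2)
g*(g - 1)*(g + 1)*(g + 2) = g^4 + 2*g^3 - g^2 - 2*g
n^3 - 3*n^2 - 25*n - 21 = (n - 7)*(n + 1)*(n + 3)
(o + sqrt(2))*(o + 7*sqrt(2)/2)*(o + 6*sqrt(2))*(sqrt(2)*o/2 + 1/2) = sqrt(2)*o^4/2 + 11*o^3 + 143*sqrt(2)*o^2/4 + 145*o/2 + 21*sqrt(2)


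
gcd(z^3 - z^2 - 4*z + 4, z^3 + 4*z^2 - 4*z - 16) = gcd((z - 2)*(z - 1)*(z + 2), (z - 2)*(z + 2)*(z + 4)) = z^2 - 4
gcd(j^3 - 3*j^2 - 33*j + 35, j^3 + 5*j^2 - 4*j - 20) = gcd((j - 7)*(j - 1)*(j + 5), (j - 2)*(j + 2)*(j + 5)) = j + 5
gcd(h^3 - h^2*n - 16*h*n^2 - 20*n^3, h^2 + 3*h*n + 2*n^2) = h + 2*n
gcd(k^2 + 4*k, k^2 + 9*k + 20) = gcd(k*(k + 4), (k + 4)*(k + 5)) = k + 4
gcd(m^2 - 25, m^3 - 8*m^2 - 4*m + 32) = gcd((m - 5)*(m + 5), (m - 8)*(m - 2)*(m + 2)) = 1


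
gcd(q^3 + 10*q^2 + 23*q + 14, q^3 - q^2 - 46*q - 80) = q + 2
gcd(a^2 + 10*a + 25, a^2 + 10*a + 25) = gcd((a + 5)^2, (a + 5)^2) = a^2 + 10*a + 25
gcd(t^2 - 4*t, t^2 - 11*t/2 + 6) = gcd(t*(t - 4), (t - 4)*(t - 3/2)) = t - 4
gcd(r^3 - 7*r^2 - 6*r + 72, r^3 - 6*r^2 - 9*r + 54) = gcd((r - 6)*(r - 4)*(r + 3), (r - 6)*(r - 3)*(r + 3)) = r^2 - 3*r - 18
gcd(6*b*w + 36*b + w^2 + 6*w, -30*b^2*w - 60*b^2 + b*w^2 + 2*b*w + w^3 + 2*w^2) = 6*b + w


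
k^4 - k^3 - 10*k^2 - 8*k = k*(k - 4)*(k + 1)*(k + 2)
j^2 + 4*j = j*(j + 4)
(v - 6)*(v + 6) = v^2 - 36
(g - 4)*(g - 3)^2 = g^3 - 10*g^2 + 33*g - 36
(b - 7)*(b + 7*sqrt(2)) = b^2 - 7*b + 7*sqrt(2)*b - 49*sqrt(2)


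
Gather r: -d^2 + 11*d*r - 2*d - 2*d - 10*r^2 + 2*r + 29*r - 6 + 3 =-d^2 - 4*d - 10*r^2 + r*(11*d + 31) - 3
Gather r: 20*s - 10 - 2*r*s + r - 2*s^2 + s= r*(1 - 2*s) - 2*s^2 + 21*s - 10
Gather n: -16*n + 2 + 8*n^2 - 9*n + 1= 8*n^2 - 25*n + 3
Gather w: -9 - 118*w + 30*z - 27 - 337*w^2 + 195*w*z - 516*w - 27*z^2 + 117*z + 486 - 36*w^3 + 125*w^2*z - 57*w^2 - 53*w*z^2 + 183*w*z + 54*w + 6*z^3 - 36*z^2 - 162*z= -36*w^3 + w^2*(125*z - 394) + w*(-53*z^2 + 378*z - 580) + 6*z^3 - 63*z^2 - 15*z + 450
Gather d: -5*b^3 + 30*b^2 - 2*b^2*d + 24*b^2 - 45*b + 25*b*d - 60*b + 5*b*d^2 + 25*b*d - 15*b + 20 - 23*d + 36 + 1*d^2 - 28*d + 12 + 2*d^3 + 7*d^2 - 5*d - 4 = -5*b^3 + 54*b^2 - 120*b + 2*d^3 + d^2*(5*b + 8) + d*(-2*b^2 + 50*b - 56) + 64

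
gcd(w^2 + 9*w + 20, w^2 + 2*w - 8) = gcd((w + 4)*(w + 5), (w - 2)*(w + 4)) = w + 4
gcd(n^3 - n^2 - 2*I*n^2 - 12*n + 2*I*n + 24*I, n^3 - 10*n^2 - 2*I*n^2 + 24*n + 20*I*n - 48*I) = n^2 + n*(-4 - 2*I) + 8*I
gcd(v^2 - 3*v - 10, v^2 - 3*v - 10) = v^2 - 3*v - 10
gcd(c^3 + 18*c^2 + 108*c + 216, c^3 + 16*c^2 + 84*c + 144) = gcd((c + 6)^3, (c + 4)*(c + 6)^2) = c^2 + 12*c + 36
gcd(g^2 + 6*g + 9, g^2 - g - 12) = g + 3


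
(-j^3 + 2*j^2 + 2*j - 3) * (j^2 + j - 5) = -j^5 + j^4 + 9*j^3 - 11*j^2 - 13*j + 15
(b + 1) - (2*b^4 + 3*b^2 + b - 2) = -2*b^4 - 3*b^2 + 3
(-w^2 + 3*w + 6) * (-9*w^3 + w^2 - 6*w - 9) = 9*w^5 - 28*w^4 - 45*w^3 - 3*w^2 - 63*w - 54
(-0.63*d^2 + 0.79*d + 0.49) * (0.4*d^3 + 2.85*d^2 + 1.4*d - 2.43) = -0.252*d^5 - 1.4795*d^4 + 1.5655*d^3 + 4.0334*d^2 - 1.2337*d - 1.1907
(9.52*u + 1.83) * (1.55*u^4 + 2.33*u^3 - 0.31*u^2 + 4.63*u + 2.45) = 14.756*u^5 + 25.0181*u^4 + 1.3127*u^3 + 43.5103*u^2 + 31.7969*u + 4.4835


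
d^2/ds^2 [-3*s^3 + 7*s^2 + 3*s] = 14 - 18*s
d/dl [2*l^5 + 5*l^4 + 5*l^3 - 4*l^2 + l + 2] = 10*l^4 + 20*l^3 + 15*l^2 - 8*l + 1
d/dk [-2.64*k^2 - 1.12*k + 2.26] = -5.28*k - 1.12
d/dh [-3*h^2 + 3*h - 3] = 3 - 6*h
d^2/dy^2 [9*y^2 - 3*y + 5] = 18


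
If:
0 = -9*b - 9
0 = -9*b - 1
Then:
No Solution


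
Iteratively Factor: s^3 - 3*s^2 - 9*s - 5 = (s - 5)*(s^2 + 2*s + 1) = (s - 5)*(s + 1)*(s + 1)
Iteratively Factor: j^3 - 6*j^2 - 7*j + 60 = (j - 4)*(j^2 - 2*j - 15) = (j - 5)*(j - 4)*(j + 3)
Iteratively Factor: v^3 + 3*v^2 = (v + 3)*(v^2) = v*(v + 3)*(v)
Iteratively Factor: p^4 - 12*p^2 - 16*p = (p + 2)*(p^3 - 2*p^2 - 8*p) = p*(p + 2)*(p^2 - 2*p - 8) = p*(p - 4)*(p + 2)*(p + 2)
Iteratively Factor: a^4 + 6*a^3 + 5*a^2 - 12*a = (a - 1)*(a^3 + 7*a^2 + 12*a) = a*(a - 1)*(a^2 + 7*a + 12) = a*(a - 1)*(a + 4)*(a + 3)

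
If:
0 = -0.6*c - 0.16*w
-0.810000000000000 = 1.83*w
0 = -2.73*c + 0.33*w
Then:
No Solution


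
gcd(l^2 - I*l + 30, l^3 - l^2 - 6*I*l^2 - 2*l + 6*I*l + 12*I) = l - 6*I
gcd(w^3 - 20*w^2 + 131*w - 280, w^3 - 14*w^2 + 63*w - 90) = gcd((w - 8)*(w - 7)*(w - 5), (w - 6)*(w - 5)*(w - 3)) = w - 5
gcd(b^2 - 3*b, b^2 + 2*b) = b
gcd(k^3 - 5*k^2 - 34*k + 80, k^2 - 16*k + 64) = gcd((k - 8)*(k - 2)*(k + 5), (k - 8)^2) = k - 8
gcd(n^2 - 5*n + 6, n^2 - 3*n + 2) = n - 2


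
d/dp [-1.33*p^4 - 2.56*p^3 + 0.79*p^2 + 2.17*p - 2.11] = -5.32*p^3 - 7.68*p^2 + 1.58*p + 2.17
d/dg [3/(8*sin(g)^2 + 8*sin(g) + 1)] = -(24*sin(2*g) + 24*cos(g))/(8*sin(g) - 4*cos(2*g) + 5)^2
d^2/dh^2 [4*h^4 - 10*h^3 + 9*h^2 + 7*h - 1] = 48*h^2 - 60*h + 18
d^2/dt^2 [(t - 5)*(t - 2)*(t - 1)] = 6*t - 16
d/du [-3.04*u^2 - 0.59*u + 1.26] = -6.08*u - 0.59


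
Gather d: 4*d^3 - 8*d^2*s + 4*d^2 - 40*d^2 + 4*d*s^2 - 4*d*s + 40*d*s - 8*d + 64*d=4*d^3 + d^2*(-8*s - 36) + d*(4*s^2 + 36*s + 56)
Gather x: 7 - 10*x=7 - 10*x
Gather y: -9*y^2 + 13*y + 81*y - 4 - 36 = -9*y^2 + 94*y - 40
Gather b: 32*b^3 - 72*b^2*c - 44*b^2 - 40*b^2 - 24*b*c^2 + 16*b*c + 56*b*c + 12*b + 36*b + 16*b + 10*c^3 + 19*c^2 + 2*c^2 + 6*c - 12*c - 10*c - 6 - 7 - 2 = 32*b^3 + b^2*(-72*c - 84) + b*(-24*c^2 + 72*c + 64) + 10*c^3 + 21*c^2 - 16*c - 15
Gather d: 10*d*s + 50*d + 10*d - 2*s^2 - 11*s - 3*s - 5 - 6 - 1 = d*(10*s + 60) - 2*s^2 - 14*s - 12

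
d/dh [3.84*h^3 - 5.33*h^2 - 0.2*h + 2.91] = 11.52*h^2 - 10.66*h - 0.2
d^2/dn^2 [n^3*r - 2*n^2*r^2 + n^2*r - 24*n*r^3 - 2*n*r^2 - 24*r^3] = 2*r*(3*n - 2*r + 1)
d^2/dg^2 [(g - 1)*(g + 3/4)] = 2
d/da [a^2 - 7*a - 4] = 2*a - 7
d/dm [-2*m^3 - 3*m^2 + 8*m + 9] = -6*m^2 - 6*m + 8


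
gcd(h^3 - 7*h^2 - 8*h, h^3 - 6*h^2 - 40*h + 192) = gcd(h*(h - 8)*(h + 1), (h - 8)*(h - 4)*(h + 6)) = h - 8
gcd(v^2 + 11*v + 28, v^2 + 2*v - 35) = v + 7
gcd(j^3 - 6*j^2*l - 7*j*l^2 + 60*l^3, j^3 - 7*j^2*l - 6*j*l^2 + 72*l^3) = j^2 - j*l - 12*l^2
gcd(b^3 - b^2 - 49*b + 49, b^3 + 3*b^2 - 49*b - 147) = b^2 - 49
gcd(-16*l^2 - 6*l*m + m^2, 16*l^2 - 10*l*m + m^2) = 8*l - m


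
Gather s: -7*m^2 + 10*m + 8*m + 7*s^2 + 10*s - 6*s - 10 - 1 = -7*m^2 + 18*m + 7*s^2 + 4*s - 11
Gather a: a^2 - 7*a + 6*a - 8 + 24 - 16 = a^2 - a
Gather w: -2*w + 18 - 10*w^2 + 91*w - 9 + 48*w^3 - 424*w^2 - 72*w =48*w^3 - 434*w^2 + 17*w + 9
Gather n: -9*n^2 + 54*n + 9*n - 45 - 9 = -9*n^2 + 63*n - 54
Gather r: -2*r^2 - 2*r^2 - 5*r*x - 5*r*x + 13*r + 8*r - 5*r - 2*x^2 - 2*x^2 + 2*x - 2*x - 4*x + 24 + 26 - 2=-4*r^2 + r*(16 - 10*x) - 4*x^2 - 4*x + 48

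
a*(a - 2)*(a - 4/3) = a^3 - 10*a^2/3 + 8*a/3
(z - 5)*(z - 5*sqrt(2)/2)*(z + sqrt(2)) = z^3 - 5*z^2 - 3*sqrt(2)*z^2/2 - 5*z + 15*sqrt(2)*z/2 + 25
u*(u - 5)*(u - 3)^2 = u^4 - 11*u^3 + 39*u^2 - 45*u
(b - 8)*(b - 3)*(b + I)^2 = b^4 - 11*b^3 + 2*I*b^3 + 23*b^2 - 22*I*b^2 + 11*b + 48*I*b - 24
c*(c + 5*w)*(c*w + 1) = c^3*w + 5*c^2*w^2 + c^2 + 5*c*w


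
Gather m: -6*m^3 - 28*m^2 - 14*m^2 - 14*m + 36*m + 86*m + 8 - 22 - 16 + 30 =-6*m^3 - 42*m^2 + 108*m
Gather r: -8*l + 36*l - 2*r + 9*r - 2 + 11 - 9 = 28*l + 7*r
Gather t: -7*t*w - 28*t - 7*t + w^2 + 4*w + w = t*(-7*w - 35) + w^2 + 5*w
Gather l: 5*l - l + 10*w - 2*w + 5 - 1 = 4*l + 8*w + 4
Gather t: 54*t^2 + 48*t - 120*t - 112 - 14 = 54*t^2 - 72*t - 126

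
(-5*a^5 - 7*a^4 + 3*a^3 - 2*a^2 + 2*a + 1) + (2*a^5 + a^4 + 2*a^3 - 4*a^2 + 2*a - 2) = -3*a^5 - 6*a^4 + 5*a^3 - 6*a^2 + 4*a - 1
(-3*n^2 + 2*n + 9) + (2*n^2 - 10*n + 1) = -n^2 - 8*n + 10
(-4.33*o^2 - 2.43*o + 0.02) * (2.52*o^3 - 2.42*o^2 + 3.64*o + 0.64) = -10.9116*o^5 + 4.355*o^4 - 9.8302*o^3 - 11.6648*o^2 - 1.4824*o + 0.0128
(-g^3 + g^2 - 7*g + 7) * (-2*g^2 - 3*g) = 2*g^5 + g^4 + 11*g^3 + 7*g^2 - 21*g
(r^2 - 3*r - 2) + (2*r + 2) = r^2 - r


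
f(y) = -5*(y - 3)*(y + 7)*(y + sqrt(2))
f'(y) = -5*(y - 3)*(y + 7) - 5*(y - 3)*(y + sqrt(2)) - 5*(y + 7)*(y + sqrt(2))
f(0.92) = 192.26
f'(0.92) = 14.21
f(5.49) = -1073.61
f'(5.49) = -672.63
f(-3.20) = -210.37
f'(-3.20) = 96.37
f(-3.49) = -236.43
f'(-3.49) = 82.97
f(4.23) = -389.81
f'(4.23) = -420.70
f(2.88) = 25.46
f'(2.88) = -203.63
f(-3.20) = -210.37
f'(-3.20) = 96.37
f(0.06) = 153.00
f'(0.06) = 73.41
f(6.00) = -1445.77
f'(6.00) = -788.14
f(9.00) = -4998.82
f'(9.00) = -1625.56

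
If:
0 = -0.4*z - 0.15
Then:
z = -0.38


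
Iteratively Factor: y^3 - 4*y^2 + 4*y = (y - 2)*(y^2 - 2*y) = (y - 2)^2*(y)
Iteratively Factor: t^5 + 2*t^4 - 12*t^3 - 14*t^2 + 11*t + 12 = (t + 1)*(t^4 + t^3 - 13*t^2 - t + 12) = (t - 3)*(t + 1)*(t^3 + 4*t^2 - t - 4) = (t - 3)*(t + 1)^2*(t^2 + 3*t - 4) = (t - 3)*(t - 1)*(t + 1)^2*(t + 4)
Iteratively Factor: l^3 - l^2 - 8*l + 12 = (l + 3)*(l^2 - 4*l + 4) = (l - 2)*(l + 3)*(l - 2)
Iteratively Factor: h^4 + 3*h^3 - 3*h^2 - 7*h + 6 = (h - 1)*(h^3 + 4*h^2 + h - 6) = (h - 1)*(h + 2)*(h^2 + 2*h - 3) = (h - 1)*(h + 2)*(h + 3)*(h - 1)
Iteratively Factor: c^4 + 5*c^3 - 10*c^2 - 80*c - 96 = (c + 4)*(c^3 + c^2 - 14*c - 24) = (c + 2)*(c + 4)*(c^2 - c - 12) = (c - 4)*(c + 2)*(c + 4)*(c + 3)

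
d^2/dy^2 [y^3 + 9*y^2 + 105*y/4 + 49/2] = 6*y + 18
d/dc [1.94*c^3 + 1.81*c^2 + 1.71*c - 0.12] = 5.82*c^2 + 3.62*c + 1.71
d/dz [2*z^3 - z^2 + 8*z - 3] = 6*z^2 - 2*z + 8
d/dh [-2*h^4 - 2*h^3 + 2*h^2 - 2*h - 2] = -8*h^3 - 6*h^2 + 4*h - 2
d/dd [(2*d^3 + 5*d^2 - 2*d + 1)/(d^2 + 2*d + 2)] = 2*(d^4 + 4*d^3 + 12*d^2 + 9*d - 3)/(d^4 + 4*d^3 + 8*d^2 + 8*d + 4)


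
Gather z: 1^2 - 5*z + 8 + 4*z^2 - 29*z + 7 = 4*z^2 - 34*z + 16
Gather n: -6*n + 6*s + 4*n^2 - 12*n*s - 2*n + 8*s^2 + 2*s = 4*n^2 + n*(-12*s - 8) + 8*s^2 + 8*s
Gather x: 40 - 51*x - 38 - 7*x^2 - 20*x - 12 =-7*x^2 - 71*x - 10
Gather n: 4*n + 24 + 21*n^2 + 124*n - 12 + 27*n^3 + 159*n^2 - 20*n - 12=27*n^3 + 180*n^2 + 108*n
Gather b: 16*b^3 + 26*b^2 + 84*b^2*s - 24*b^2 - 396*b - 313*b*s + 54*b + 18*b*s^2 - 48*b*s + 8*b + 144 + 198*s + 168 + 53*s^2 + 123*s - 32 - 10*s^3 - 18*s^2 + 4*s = 16*b^3 + b^2*(84*s + 2) + b*(18*s^2 - 361*s - 334) - 10*s^3 + 35*s^2 + 325*s + 280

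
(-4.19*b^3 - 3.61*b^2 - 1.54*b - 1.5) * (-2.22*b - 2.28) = 9.3018*b^4 + 17.5674*b^3 + 11.6496*b^2 + 6.8412*b + 3.42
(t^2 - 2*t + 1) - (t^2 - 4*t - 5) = 2*t + 6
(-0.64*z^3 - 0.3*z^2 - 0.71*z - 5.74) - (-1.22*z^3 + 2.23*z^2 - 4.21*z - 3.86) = 0.58*z^3 - 2.53*z^2 + 3.5*z - 1.88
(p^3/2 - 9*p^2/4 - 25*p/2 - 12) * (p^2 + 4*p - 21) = p^5/2 - p^4/4 - 32*p^3 - 59*p^2/4 + 429*p/2 + 252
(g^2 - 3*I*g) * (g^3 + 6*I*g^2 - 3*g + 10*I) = g^5 + 3*I*g^4 + 15*g^3 + 19*I*g^2 + 30*g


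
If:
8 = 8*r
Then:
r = 1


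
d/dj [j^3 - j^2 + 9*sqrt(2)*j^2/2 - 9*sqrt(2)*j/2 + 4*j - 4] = 3*j^2 - 2*j + 9*sqrt(2)*j - 9*sqrt(2)/2 + 4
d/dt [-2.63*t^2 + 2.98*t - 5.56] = 2.98 - 5.26*t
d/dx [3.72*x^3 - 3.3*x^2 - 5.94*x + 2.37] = 11.16*x^2 - 6.6*x - 5.94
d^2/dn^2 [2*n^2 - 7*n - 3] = 4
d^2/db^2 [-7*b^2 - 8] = -14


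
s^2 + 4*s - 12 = (s - 2)*(s + 6)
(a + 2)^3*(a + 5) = a^4 + 11*a^3 + 42*a^2 + 68*a + 40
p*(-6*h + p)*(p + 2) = -6*h*p^2 - 12*h*p + p^3 + 2*p^2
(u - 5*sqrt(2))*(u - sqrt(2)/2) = u^2 - 11*sqrt(2)*u/2 + 5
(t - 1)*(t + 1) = t^2 - 1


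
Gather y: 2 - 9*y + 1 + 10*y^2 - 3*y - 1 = 10*y^2 - 12*y + 2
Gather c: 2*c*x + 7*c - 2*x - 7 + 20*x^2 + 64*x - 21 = c*(2*x + 7) + 20*x^2 + 62*x - 28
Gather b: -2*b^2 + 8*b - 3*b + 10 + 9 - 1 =-2*b^2 + 5*b + 18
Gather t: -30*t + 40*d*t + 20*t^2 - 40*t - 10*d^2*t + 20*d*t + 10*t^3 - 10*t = 10*t^3 + 20*t^2 + t*(-10*d^2 + 60*d - 80)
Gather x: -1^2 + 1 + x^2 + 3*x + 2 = x^2 + 3*x + 2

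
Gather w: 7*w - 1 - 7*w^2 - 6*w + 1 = -7*w^2 + w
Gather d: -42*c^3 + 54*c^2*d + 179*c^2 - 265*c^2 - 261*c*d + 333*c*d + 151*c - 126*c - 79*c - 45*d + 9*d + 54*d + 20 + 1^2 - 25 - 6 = -42*c^3 - 86*c^2 - 54*c + d*(54*c^2 + 72*c + 18) - 10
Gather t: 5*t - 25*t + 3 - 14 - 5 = -20*t - 16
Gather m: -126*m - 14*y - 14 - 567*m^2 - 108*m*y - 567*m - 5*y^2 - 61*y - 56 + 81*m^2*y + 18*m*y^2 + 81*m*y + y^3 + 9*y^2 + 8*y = m^2*(81*y - 567) + m*(18*y^2 - 27*y - 693) + y^3 + 4*y^2 - 67*y - 70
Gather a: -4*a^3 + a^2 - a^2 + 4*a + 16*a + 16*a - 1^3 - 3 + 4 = -4*a^3 + 36*a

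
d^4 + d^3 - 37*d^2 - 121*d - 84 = (d - 7)*(d + 1)*(d + 3)*(d + 4)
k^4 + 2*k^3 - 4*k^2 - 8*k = k*(k - 2)*(k + 2)^2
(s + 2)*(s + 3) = s^2 + 5*s + 6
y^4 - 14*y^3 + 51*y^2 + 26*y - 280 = (y - 7)*(y - 5)*(y - 4)*(y + 2)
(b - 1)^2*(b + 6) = b^3 + 4*b^2 - 11*b + 6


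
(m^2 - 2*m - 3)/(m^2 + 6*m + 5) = (m - 3)/(m + 5)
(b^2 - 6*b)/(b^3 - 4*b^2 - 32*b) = (6 - b)/(-b^2 + 4*b + 32)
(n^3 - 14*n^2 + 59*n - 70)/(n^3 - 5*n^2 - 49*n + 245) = (n - 2)/(n + 7)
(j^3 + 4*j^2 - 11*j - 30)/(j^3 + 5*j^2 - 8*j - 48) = (j^2 + 7*j + 10)/(j^2 + 8*j + 16)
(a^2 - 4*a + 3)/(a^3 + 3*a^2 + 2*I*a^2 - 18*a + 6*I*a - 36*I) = (a - 1)/(a^2 + 2*a*(3 + I) + 12*I)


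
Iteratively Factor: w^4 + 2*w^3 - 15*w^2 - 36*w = (w)*(w^3 + 2*w^2 - 15*w - 36) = w*(w + 3)*(w^2 - w - 12) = w*(w - 4)*(w + 3)*(w + 3)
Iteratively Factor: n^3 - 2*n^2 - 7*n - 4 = (n - 4)*(n^2 + 2*n + 1) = (n - 4)*(n + 1)*(n + 1)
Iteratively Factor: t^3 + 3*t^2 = (t)*(t^2 + 3*t) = t*(t + 3)*(t)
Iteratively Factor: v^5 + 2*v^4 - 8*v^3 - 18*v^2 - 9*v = (v + 1)*(v^4 + v^3 - 9*v^2 - 9*v) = v*(v + 1)*(v^3 + v^2 - 9*v - 9) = v*(v - 3)*(v + 1)*(v^2 + 4*v + 3) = v*(v - 3)*(v + 1)^2*(v + 3)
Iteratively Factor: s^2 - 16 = (s + 4)*(s - 4)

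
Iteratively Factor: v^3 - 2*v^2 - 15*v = (v)*(v^2 - 2*v - 15) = v*(v - 5)*(v + 3)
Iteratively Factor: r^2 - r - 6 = (r - 3)*(r + 2)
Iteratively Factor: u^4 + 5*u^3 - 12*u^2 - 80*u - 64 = (u + 4)*(u^3 + u^2 - 16*u - 16) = (u - 4)*(u + 4)*(u^2 + 5*u + 4) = (u - 4)*(u + 4)^2*(u + 1)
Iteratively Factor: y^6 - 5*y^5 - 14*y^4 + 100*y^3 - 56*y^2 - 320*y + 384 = (y - 4)*(y^5 - y^4 - 18*y^3 + 28*y^2 + 56*y - 96) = (y - 4)*(y + 2)*(y^4 - 3*y^3 - 12*y^2 + 52*y - 48) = (y - 4)*(y - 3)*(y + 2)*(y^3 - 12*y + 16) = (y - 4)*(y - 3)*(y - 2)*(y + 2)*(y^2 + 2*y - 8) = (y - 4)*(y - 3)*(y - 2)*(y + 2)*(y + 4)*(y - 2)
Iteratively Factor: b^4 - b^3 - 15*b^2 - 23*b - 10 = (b + 1)*(b^3 - 2*b^2 - 13*b - 10) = (b + 1)^2*(b^2 - 3*b - 10) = (b - 5)*(b + 1)^2*(b + 2)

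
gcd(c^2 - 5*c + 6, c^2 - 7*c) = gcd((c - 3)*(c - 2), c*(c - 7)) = 1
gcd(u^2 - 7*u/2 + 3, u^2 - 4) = u - 2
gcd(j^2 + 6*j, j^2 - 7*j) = j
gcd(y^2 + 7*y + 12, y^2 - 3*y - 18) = y + 3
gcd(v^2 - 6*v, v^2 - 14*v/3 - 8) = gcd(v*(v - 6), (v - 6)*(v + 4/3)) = v - 6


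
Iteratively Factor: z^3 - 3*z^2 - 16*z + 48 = (z + 4)*(z^2 - 7*z + 12) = (z - 4)*(z + 4)*(z - 3)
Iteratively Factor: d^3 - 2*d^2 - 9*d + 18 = (d - 2)*(d^2 - 9) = (d - 3)*(d - 2)*(d + 3)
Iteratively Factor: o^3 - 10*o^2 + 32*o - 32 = (o - 4)*(o^2 - 6*o + 8) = (o - 4)*(o - 2)*(o - 4)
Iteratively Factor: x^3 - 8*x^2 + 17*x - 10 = (x - 2)*(x^2 - 6*x + 5) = (x - 2)*(x - 1)*(x - 5)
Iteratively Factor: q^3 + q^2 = (q)*(q^2 + q) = q*(q + 1)*(q)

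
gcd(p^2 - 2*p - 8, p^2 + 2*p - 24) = p - 4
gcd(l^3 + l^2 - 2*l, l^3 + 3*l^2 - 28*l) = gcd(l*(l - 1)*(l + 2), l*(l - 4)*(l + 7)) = l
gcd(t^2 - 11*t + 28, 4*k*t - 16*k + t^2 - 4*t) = t - 4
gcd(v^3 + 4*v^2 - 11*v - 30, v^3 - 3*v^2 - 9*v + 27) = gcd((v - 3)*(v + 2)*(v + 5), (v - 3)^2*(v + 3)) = v - 3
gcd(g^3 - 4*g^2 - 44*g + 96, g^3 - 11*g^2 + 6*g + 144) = g - 8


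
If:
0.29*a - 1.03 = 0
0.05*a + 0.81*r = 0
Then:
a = 3.55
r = -0.22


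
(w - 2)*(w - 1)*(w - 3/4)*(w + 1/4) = w^4 - 7*w^3/2 + 53*w^2/16 - 7*w/16 - 3/8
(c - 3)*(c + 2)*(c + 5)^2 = c^4 + 9*c^3 + 9*c^2 - 85*c - 150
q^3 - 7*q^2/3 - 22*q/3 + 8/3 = (q - 4)*(q - 1/3)*(q + 2)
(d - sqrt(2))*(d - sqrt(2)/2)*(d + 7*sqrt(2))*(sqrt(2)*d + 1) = sqrt(2)*d^4 + 12*d^3 - 29*sqrt(2)*d^2/2 - 6*d + 7*sqrt(2)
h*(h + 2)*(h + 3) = h^3 + 5*h^2 + 6*h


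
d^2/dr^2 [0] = 0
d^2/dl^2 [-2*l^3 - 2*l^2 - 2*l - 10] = -12*l - 4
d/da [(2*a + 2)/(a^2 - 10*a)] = 2*(-a^2 - 2*a + 10)/(a^2*(a^2 - 20*a + 100))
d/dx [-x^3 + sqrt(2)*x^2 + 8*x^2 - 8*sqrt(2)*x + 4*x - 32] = -3*x^2 + 2*sqrt(2)*x + 16*x - 8*sqrt(2) + 4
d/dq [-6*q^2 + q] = 1 - 12*q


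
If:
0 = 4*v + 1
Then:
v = -1/4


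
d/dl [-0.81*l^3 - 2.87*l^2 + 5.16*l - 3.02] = -2.43*l^2 - 5.74*l + 5.16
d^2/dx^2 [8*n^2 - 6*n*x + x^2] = 2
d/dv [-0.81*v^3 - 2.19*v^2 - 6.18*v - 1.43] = -2.43*v^2 - 4.38*v - 6.18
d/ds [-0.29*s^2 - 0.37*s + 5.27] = -0.58*s - 0.37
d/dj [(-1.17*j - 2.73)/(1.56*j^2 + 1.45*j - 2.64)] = (1.8252*j^2 + 8.5176*j + 7.0473)/(2.4336*j^4 + 4.524*j^3 - 6.1343*j^2 - 7.656*j + 6.9696)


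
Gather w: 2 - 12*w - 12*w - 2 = -24*w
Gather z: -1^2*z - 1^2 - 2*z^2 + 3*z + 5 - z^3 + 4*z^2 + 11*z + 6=-z^3 + 2*z^2 + 13*z + 10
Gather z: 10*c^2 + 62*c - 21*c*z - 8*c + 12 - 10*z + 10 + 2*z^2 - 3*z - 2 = 10*c^2 + 54*c + 2*z^2 + z*(-21*c - 13) + 20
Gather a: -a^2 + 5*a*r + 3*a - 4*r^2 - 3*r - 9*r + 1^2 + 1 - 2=-a^2 + a*(5*r + 3) - 4*r^2 - 12*r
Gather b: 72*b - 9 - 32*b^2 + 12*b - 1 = -32*b^2 + 84*b - 10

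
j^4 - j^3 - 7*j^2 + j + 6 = (j - 3)*(j - 1)*(j + 1)*(j + 2)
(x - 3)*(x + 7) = x^2 + 4*x - 21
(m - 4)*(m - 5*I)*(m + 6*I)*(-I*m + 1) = -I*m^4 + 2*m^3 + 4*I*m^3 - 8*m^2 - 29*I*m^2 + 30*m + 116*I*m - 120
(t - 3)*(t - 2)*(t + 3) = t^3 - 2*t^2 - 9*t + 18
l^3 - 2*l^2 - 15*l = l*(l - 5)*(l + 3)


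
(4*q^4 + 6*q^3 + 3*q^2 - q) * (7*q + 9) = 28*q^5 + 78*q^4 + 75*q^3 + 20*q^2 - 9*q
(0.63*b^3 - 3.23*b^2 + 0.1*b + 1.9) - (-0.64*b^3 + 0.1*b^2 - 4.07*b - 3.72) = 1.27*b^3 - 3.33*b^2 + 4.17*b + 5.62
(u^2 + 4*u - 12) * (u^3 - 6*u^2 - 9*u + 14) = u^5 - 2*u^4 - 45*u^3 + 50*u^2 + 164*u - 168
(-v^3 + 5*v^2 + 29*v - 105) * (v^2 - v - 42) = -v^5 + 6*v^4 + 66*v^3 - 344*v^2 - 1113*v + 4410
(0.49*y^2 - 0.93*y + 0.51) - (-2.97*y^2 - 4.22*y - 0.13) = 3.46*y^2 + 3.29*y + 0.64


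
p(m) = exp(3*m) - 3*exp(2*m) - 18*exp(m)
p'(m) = 3*exp(3*m) - 6*exp(2*m) - 18*exp(m)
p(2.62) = 1778.27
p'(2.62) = 6395.30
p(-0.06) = -18.78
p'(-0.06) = -19.77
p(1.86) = 25.65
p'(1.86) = 432.00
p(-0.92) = -7.59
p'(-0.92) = -7.94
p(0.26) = -26.21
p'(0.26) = -26.89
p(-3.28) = -0.68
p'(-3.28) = -0.69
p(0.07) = -21.52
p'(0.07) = -22.51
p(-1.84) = -2.93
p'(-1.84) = -3.00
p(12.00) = 4311152076819219.45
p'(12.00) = 12933535703683220.37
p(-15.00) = 0.00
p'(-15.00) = 0.00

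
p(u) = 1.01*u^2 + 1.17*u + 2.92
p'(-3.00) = -4.89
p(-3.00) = 8.50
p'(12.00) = 25.41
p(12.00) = 162.40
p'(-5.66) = -10.26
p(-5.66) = 28.65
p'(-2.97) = -4.83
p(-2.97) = 8.35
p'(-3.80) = -6.51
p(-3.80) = 13.06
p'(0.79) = 2.77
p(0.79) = 4.47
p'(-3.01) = -4.91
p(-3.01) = 8.55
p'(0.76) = 2.71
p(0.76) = 4.39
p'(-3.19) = -5.27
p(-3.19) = 9.47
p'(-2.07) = -3.01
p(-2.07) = 4.83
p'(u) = 2.02*u + 1.17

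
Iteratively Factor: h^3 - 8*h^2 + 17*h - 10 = (h - 5)*(h^2 - 3*h + 2) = (h - 5)*(h - 1)*(h - 2)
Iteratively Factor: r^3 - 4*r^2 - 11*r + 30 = (r - 2)*(r^2 - 2*r - 15) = (r - 5)*(r - 2)*(r + 3)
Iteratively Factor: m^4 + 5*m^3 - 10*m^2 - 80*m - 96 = (m - 4)*(m^3 + 9*m^2 + 26*m + 24) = (m - 4)*(m + 3)*(m^2 + 6*m + 8) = (m - 4)*(m + 3)*(m + 4)*(m + 2)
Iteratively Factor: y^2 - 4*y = (y)*(y - 4)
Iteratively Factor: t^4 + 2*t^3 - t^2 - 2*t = (t)*(t^3 + 2*t^2 - t - 2) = t*(t + 2)*(t^2 - 1) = t*(t + 1)*(t + 2)*(t - 1)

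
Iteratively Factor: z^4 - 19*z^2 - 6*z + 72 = (z - 2)*(z^3 + 2*z^2 - 15*z - 36) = (z - 4)*(z - 2)*(z^2 + 6*z + 9) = (z - 4)*(z - 2)*(z + 3)*(z + 3)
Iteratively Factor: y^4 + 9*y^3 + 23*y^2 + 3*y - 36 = (y + 4)*(y^3 + 5*y^2 + 3*y - 9) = (y + 3)*(y + 4)*(y^2 + 2*y - 3) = (y + 3)^2*(y + 4)*(y - 1)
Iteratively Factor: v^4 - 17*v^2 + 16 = (v - 1)*(v^3 + v^2 - 16*v - 16) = (v - 1)*(v + 1)*(v^2 - 16) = (v - 4)*(v - 1)*(v + 1)*(v + 4)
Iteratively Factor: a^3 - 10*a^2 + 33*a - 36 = (a - 3)*(a^2 - 7*a + 12) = (a - 3)^2*(a - 4)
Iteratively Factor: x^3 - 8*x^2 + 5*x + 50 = (x + 2)*(x^2 - 10*x + 25) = (x - 5)*(x + 2)*(x - 5)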